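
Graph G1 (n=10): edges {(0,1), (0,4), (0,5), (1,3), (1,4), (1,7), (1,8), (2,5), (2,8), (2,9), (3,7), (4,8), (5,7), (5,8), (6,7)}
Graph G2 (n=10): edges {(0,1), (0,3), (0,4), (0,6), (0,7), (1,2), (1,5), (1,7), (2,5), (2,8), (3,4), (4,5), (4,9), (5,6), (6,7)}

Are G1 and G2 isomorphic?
Yes, isomorphic

The graphs are isomorphic.
One valid mapping φ: V(G1) → V(G2): 0→6, 1→0, 2→2, 3→3, 4→7, 5→5, 6→9, 7→4, 8→1, 9→8

Verify φ preserves adjacency — for each edge of G1, its image is an edge of G2:
  (0,1) → (φ(0),φ(1)) = (0,6) ∈ E(G2) ✓
  (0,4) → (φ(0),φ(4)) = (6,7) ∈ E(G2) ✓
  (0,5) → (φ(0),φ(5)) = (5,6) ∈ E(G2) ✓
  (1,3) → (φ(1),φ(3)) = (0,3) ∈ E(G2) ✓
  (1,4) → (φ(1),φ(4)) = (0,7) ∈ E(G2) ✓
  (1,7) → (φ(1),φ(7)) = (0,4) ∈ E(G2) ✓
  (1,8) → (φ(1),φ(8)) = (0,1) ∈ E(G2) ✓
  (2,5) → (φ(2),φ(5)) = (2,5) ∈ E(G2) ✓
  (2,8) → (φ(2),φ(8)) = (1,2) ∈ E(G2) ✓
  (2,9) → (φ(2),φ(9)) = (2,8) ∈ E(G2) ✓
  (3,7) → (φ(3),φ(7)) = (3,4) ∈ E(G2) ✓
  (4,8) → (φ(4),φ(8)) = (1,7) ∈ E(G2) ✓
  (5,7) → (φ(5),φ(7)) = (4,5) ∈ E(G2) ✓
  (5,8) → (φ(5),φ(8)) = (1,5) ∈ E(G2) ✓
  (6,7) → (φ(6),φ(7)) = (4,9) ∈ E(G2) ✓
All 15 edges of G1 map to edges of G2, and |E(G1)| = |E(G2)| = 15, so φ is a bijection on edges as well as vertices. Hence G1 ≅ G2.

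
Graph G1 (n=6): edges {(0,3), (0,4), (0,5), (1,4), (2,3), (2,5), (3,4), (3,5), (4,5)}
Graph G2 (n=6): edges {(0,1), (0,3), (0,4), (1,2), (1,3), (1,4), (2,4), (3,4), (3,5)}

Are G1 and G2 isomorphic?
Yes, isomorphic

The graphs are isomorphic.
One valid mapping φ: V(G1) → V(G2): 0→0, 1→5, 2→2, 3→4, 4→3, 5→1

Verify φ preserves adjacency — for each edge of G1, its image is an edge of G2:
  (0,3) → (φ(0),φ(3)) = (0,4) ∈ E(G2) ✓
  (0,4) → (φ(0),φ(4)) = (0,3) ∈ E(G2) ✓
  (0,5) → (φ(0),φ(5)) = (0,1) ∈ E(G2) ✓
  (1,4) → (φ(1),φ(4)) = (3,5) ∈ E(G2) ✓
  (2,3) → (φ(2),φ(3)) = (2,4) ∈ E(G2) ✓
  (2,5) → (φ(2),φ(5)) = (1,2) ∈ E(G2) ✓
  (3,4) → (φ(3),φ(4)) = (3,4) ∈ E(G2) ✓
  (3,5) → (φ(3),φ(5)) = (1,4) ∈ E(G2) ✓
  (4,5) → (φ(4),φ(5)) = (1,3) ∈ E(G2) ✓
All 9 edges of G1 map to edges of G2, and |E(G1)| = |E(G2)| = 9, so φ is a bijection on edges as well as vertices. Hence G1 ≅ G2.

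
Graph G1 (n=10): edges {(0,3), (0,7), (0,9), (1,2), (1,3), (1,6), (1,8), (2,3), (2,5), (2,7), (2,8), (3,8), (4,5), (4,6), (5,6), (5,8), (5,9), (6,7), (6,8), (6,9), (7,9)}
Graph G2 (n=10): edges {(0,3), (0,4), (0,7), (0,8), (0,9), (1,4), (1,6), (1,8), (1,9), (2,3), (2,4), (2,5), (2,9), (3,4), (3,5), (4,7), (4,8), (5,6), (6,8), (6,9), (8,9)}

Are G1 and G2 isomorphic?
Yes, isomorphic

The graphs are isomorphic.
One valid mapping φ: V(G1) → V(G2): 0→5, 1→1, 2→9, 3→6, 4→7, 5→0, 6→4, 7→2, 8→8, 9→3

Verify φ preserves adjacency — for each edge of G1, its image is an edge of G2:
  (0,3) → (φ(0),φ(3)) = (5,6) ∈ E(G2) ✓
  (0,7) → (φ(0),φ(7)) = (2,5) ∈ E(G2) ✓
  (0,9) → (φ(0),φ(9)) = (3,5) ∈ E(G2) ✓
  (1,2) → (φ(1),φ(2)) = (1,9) ∈ E(G2) ✓
  (1,3) → (φ(1),φ(3)) = (1,6) ∈ E(G2) ✓
  (1,6) → (φ(1),φ(6)) = (1,4) ∈ E(G2) ✓
  (1,8) → (φ(1),φ(8)) = (1,8) ∈ E(G2) ✓
  (2,3) → (φ(2),φ(3)) = (6,9) ∈ E(G2) ✓
  (2,5) → (φ(2),φ(5)) = (0,9) ∈ E(G2) ✓
  (2,7) → (φ(2),φ(7)) = (2,9) ∈ E(G2) ✓
  (2,8) → (φ(2),φ(8)) = (8,9) ∈ E(G2) ✓
  (3,8) → (φ(3),φ(8)) = (6,8) ∈ E(G2) ✓
  (4,5) → (φ(4),φ(5)) = (0,7) ∈ E(G2) ✓
  (4,6) → (φ(4),φ(6)) = (4,7) ∈ E(G2) ✓
  (5,6) → (φ(5),φ(6)) = (0,4) ∈ E(G2) ✓
  (5,8) → (φ(5),φ(8)) = (0,8) ∈ E(G2) ✓
  (5,9) → (φ(5),φ(9)) = (0,3) ∈ E(G2) ✓
  (6,7) → (φ(6),φ(7)) = (2,4) ∈ E(G2) ✓
  (6,8) → (φ(6),φ(8)) = (4,8) ∈ E(G2) ✓
  (6,9) → (φ(6),φ(9)) = (3,4) ∈ E(G2) ✓
  (7,9) → (φ(7),φ(9)) = (2,3) ∈ E(G2) ✓
All 21 edges of G1 map to edges of G2, and |E(G1)| = |E(G2)| = 21, so φ is a bijection on edges as well as vertices. Hence G1 ≅ G2.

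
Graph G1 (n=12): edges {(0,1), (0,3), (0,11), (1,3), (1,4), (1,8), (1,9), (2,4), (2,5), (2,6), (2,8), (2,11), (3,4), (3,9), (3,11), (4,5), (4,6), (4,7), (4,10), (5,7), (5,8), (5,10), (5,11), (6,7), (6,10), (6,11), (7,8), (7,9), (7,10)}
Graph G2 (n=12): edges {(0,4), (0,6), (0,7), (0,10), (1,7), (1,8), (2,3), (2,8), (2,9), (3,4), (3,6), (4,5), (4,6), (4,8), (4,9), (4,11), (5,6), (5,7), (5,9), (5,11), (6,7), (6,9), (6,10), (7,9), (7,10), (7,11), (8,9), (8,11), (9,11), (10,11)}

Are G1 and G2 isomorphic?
No, not isomorphic

The graphs are NOT isomorphic.

Degrees in G1: deg(0)=3, deg(1)=5, deg(2)=5, deg(3)=5, deg(4)=7, deg(5)=6, deg(6)=5, deg(7)=6, deg(8)=4, deg(9)=3, deg(10)=4, deg(11)=5.
Sorted degree sequence of G1: [7, 6, 6, 5, 5, 5, 5, 5, 4, 4, 3, 3].
Degrees in G2: deg(0)=4, deg(1)=2, deg(2)=3, deg(3)=3, deg(4)=7, deg(5)=5, deg(6)=7, deg(7)=7, deg(8)=5, deg(9)=7, deg(10)=4, deg(11)=6.
Sorted degree sequence of G2: [7, 7, 7, 7, 6, 5, 5, 4, 4, 3, 3, 2].
The (sorted) degree sequence is an isomorphism invariant, so since G1 and G2 have different degree sequences they cannot be isomorphic.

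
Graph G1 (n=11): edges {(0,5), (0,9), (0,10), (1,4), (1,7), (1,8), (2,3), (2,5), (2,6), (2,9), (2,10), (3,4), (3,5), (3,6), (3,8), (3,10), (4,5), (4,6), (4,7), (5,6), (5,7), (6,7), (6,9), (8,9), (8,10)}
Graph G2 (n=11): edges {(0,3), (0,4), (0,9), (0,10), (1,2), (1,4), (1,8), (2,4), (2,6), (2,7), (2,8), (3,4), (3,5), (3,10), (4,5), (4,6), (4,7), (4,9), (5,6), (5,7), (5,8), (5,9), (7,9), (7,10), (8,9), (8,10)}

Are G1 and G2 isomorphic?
No, not isomorphic

The graphs are NOT isomorphic.

Degrees in G1: deg(0)=3, deg(1)=3, deg(2)=5, deg(3)=6, deg(4)=5, deg(5)=6, deg(6)=6, deg(7)=4, deg(8)=4, deg(9)=4, deg(10)=4.
Sorted degree sequence of G1: [6, 6, 6, 5, 5, 4, 4, 4, 4, 3, 3].
Degrees in G2: deg(0)=4, deg(1)=3, deg(2)=5, deg(3)=4, deg(4)=8, deg(5)=6, deg(6)=3, deg(7)=5, deg(8)=5, deg(9)=5, deg(10)=4.
Sorted degree sequence of G2: [8, 6, 5, 5, 5, 5, 4, 4, 4, 3, 3].
The (sorted) degree sequence is an isomorphism invariant, so since G1 and G2 have different degree sequences they cannot be isomorphic.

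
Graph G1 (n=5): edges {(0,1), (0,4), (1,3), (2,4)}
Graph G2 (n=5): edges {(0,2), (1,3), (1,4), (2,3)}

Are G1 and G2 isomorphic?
Yes, isomorphic

The graphs are isomorphic.
One valid mapping φ: V(G1) → V(G2): 0→3, 1→2, 2→4, 3→0, 4→1

Verify φ preserves adjacency — for each edge of G1, its image is an edge of G2:
  (0,1) → (φ(0),φ(1)) = (2,3) ∈ E(G2) ✓
  (0,4) → (φ(0),φ(4)) = (1,3) ∈ E(G2) ✓
  (1,3) → (φ(1),φ(3)) = (0,2) ∈ E(G2) ✓
  (2,4) → (φ(2),φ(4)) = (1,4) ∈ E(G2) ✓
All 4 edges of G1 map to edges of G2, and |E(G1)| = |E(G2)| = 4, so φ is a bijection on edges as well as vertices. Hence G1 ≅ G2.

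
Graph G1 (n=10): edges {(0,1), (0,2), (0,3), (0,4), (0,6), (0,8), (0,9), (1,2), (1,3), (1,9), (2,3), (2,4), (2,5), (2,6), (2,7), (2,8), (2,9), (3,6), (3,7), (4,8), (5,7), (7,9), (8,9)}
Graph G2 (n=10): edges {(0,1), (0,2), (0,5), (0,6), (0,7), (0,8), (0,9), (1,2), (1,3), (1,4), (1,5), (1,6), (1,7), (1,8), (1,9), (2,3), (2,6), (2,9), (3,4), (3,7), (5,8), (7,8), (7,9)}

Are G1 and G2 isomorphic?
Yes, isomorphic

The graphs are isomorphic.
One valid mapping φ: V(G1) → V(G2): 0→0, 1→9, 2→1, 3→2, 4→5, 5→4, 6→6, 7→3, 8→8, 9→7

Verify φ preserves adjacency — for each edge of G1, its image is an edge of G2:
  (0,1) → (φ(0),φ(1)) = (0,9) ∈ E(G2) ✓
  (0,2) → (φ(0),φ(2)) = (0,1) ∈ E(G2) ✓
  (0,3) → (φ(0),φ(3)) = (0,2) ∈ E(G2) ✓
  (0,4) → (φ(0),φ(4)) = (0,5) ∈ E(G2) ✓
  (0,6) → (φ(0),φ(6)) = (0,6) ∈ E(G2) ✓
  (0,8) → (φ(0),φ(8)) = (0,8) ∈ E(G2) ✓
  (0,9) → (φ(0),φ(9)) = (0,7) ∈ E(G2) ✓
  (1,2) → (φ(1),φ(2)) = (1,9) ∈ E(G2) ✓
  (1,3) → (φ(1),φ(3)) = (2,9) ∈ E(G2) ✓
  (1,9) → (φ(1),φ(9)) = (7,9) ∈ E(G2) ✓
  (2,3) → (φ(2),φ(3)) = (1,2) ∈ E(G2) ✓
  (2,4) → (φ(2),φ(4)) = (1,5) ∈ E(G2) ✓
  (2,5) → (φ(2),φ(5)) = (1,4) ∈ E(G2) ✓
  (2,6) → (φ(2),φ(6)) = (1,6) ∈ E(G2) ✓
  (2,7) → (φ(2),φ(7)) = (1,3) ∈ E(G2) ✓
  (2,8) → (φ(2),φ(8)) = (1,8) ∈ E(G2) ✓
  (2,9) → (φ(2),φ(9)) = (1,7) ∈ E(G2) ✓
  (3,6) → (φ(3),φ(6)) = (2,6) ∈ E(G2) ✓
  (3,7) → (φ(3),φ(7)) = (2,3) ∈ E(G2) ✓
  (4,8) → (φ(4),φ(8)) = (5,8) ∈ E(G2) ✓
  (5,7) → (φ(5),φ(7)) = (3,4) ∈ E(G2) ✓
  (7,9) → (φ(7),φ(9)) = (3,7) ∈ E(G2) ✓
  (8,9) → (φ(8),φ(9)) = (7,8) ∈ E(G2) ✓
All 23 edges of G1 map to edges of G2, and |E(G1)| = |E(G2)| = 23, so φ is a bijection on edges as well as vertices. Hence G1 ≅ G2.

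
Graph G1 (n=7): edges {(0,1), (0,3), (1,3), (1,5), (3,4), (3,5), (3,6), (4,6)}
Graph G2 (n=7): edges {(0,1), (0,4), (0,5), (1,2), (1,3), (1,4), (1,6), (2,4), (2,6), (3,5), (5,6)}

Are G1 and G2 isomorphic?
No, not isomorphic

The graphs are NOT isomorphic.

Degrees in G1: deg(0)=2, deg(1)=3, deg(2)=0, deg(3)=5, deg(4)=2, deg(5)=2, deg(6)=2.
Sorted degree sequence of G1: [5, 3, 2, 2, 2, 2, 0].
Degrees in G2: deg(0)=3, deg(1)=5, deg(2)=3, deg(3)=2, deg(4)=3, deg(5)=3, deg(6)=3.
Sorted degree sequence of G2: [5, 3, 3, 3, 3, 3, 2].
The (sorted) degree sequence is an isomorphism invariant, so since G1 and G2 have different degree sequences they cannot be isomorphic.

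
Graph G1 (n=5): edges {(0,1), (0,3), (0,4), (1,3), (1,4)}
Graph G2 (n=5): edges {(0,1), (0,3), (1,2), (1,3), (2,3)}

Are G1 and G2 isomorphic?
Yes, isomorphic

The graphs are isomorphic.
One valid mapping φ: V(G1) → V(G2): 0→3, 1→1, 2→4, 3→0, 4→2

Verify φ preserves adjacency — for each edge of G1, its image is an edge of G2:
  (0,1) → (φ(0),φ(1)) = (1,3) ∈ E(G2) ✓
  (0,3) → (φ(0),φ(3)) = (0,3) ∈ E(G2) ✓
  (0,4) → (φ(0),φ(4)) = (2,3) ∈ E(G2) ✓
  (1,3) → (φ(1),φ(3)) = (0,1) ∈ E(G2) ✓
  (1,4) → (φ(1),φ(4)) = (1,2) ∈ E(G2) ✓
All 5 edges of G1 map to edges of G2, and |E(G1)| = |E(G2)| = 5, so φ is a bijection on edges as well as vertices. Hence G1 ≅ G2.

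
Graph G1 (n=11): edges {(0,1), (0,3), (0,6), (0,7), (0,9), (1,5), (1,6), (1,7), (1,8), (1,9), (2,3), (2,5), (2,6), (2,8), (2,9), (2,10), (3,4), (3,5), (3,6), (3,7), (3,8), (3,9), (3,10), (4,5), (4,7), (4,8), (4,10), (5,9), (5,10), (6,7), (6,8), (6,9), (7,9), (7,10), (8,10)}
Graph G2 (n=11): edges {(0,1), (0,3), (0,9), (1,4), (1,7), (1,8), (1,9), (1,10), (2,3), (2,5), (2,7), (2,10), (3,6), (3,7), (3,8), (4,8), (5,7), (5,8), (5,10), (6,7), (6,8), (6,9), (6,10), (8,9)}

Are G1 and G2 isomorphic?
No, not isomorphic

The graphs are NOT isomorphic.

Counting triangles (3-cliques): G1 has 40, G2 has 9.
Triangle count is an isomorphism invariant, so differing triangle counts rule out isomorphism.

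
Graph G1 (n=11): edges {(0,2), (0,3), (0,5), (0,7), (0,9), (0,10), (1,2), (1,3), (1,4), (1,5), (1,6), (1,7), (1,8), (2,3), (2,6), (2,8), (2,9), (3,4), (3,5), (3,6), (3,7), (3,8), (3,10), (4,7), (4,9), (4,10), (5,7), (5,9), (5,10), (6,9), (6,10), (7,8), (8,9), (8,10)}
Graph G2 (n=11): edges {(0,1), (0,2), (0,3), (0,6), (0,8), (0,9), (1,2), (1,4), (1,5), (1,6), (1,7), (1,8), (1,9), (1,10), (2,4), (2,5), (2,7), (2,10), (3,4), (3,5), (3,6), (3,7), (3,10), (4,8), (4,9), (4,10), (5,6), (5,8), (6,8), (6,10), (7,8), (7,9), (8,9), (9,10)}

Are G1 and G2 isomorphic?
Yes, isomorphic

The graphs are isomorphic.
One valid mapping φ: V(G1) → V(G2): 0→10, 1→8, 2→6, 3→1, 4→7, 5→4, 6→5, 7→9, 8→0, 9→3, 10→2

Verify φ preserves adjacency — for each edge of G1, its image is an edge of G2:
  (0,2) → (φ(0),φ(2)) = (6,10) ∈ E(G2) ✓
  (0,3) → (φ(0),φ(3)) = (1,10) ∈ E(G2) ✓
  (0,5) → (φ(0),φ(5)) = (4,10) ∈ E(G2) ✓
  (0,7) → (φ(0),φ(7)) = (9,10) ∈ E(G2) ✓
  (0,9) → (φ(0),φ(9)) = (3,10) ∈ E(G2) ✓
  (0,10) → (φ(0),φ(10)) = (2,10) ∈ E(G2) ✓
  (1,2) → (φ(1),φ(2)) = (6,8) ∈ E(G2) ✓
  (1,3) → (φ(1),φ(3)) = (1,8) ∈ E(G2) ✓
  (1,4) → (φ(1),φ(4)) = (7,8) ∈ E(G2) ✓
  (1,5) → (φ(1),φ(5)) = (4,8) ∈ E(G2) ✓
  (1,6) → (φ(1),φ(6)) = (5,8) ∈ E(G2) ✓
  (1,7) → (φ(1),φ(7)) = (8,9) ∈ E(G2) ✓
  (1,8) → (φ(1),φ(8)) = (0,8) ∈ E(G2) ✓
  (2,3) → (φ(2),φ(3)) = (1,6) ∈ E(G2) ✓
  (2,6) → (φ(2),φ(6)) = (5,6) ∈ E(G2) ✓
  (2,8) → (φ(2),φ(8)) = (0,6) ∈ E(G2) ✓
  (2,9) → (φ(2),φ(9)) = (3,6) ∈ E(G2) ✓
  (3,4) → (φ(3),φ(4)) = (1,7) ∈ E(G2) ✓
  (3,5) → (φ(3),φ(5)) = (1,4) ∈ E(G2) ✓
  (3,6) → (φ(3),φ(6)) = (1,5) ∈ E(G2) ✓
  (3,7) → (φ(3),φ(7)) = (1,9) ∈ E(G2) ✓
  (3,8) → (φ(3),φ(8)) = (0,1) ∈ E(G2) ✓
  (3,10) → (φ(3),φ(10)) = (1,2) ∈ E(G2) ✓
  (4,7) → (φ(4),φ(7)) = (7,9) ∈ E(G2) ✓
  (4,9) → (φ(4),φ(9)) = (3,7) ∈ E(G2) ✓
  (4,10) → (φ(4),φ(10)) = (2,7) ∈ E(G2) ✓
  (5,7) → (φ(5),φ(7)) = (4,9) ∈ E(G2) ✓
  (5,9) → (φ(5),φ(9)) = (3,4) ∈ E(G2) ✓
  (5,10) → (φ(5),φ(10)) = (2,4) ∈ E(G2) ✓
  (6,9) → (φ(6),φ(9)) = (3,5) ∈ E(G2) ✓
  (6,10) → (φ(6),φ(10)) = (2,5) ∈ E(G2) ✓
  (7,8) → (φ(7),φ(8)) = (0,9) ∈ E(G2) ✓
  (8,9) → (φ(8),φ(9)) = (0,3) ∈ E(G2) ✓
  (8,10) → (φ(8),φ(10)) = (0,2) ∈ E(G2) ✓
All 34 edges of G1 map to edges of G2, and |E(G1)| = |E(G2)| = 34, so φ is a bijection on edges as well as vertices. Hence G1 ≅ G2.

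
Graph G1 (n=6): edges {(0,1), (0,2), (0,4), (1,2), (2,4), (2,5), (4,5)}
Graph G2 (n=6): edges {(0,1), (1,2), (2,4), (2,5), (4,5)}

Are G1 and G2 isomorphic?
No, not isomorphic

The graphs are NOT isomorphic.

Degrees in G1: deg(0)=3, deg(1)=2, deg(2)=4, deg(3)=0, deg(4)=3, deg(5)=2.
Sorted degree sequence of G1: [4, 3, 3, 2, 2, 0].
Degrees in G2: deg(0)=1, deg(1)=2, deg(2)=3, deg(3)=0, deg(4)=2, deg(5)=2.
Sorted degree sequence of G2: [3, 2, 2, 2, 1, 0].
The (sorted) degree sequence is an isomorphism invariant, so since G1 and G2 have different degree sequences they cannot be isomorphic.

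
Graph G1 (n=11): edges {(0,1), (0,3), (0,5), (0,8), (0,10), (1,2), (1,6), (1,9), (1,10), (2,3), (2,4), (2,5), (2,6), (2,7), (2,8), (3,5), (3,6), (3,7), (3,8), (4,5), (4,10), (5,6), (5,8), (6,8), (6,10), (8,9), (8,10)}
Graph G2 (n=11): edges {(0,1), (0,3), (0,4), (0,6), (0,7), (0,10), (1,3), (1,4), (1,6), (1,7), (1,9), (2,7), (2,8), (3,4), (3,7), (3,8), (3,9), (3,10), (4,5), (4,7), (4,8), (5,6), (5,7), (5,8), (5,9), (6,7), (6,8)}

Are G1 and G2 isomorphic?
Yes, isomorphic

The graphs are isomorphic.
One valid mapping φ: V(G1) → V(G2): 0→6, 1→8, 2→3, 3→0, 4→9, 5→1, 6→4, 7→10, 8→7, 9→2, 10→5

Verify φ preserves adjacency — for each edge of G1, its image is an edge of G2:
  (0,1) → (φ(0),φ(1)) = (6,8) ∈ E(G2) ✓
  (0,3) → (φ(0),φ(3)) = (0,6) ∈ E(G2) ✓
  (0,5) → (φ(0),φ(5)) = (1,6) ∈ E(G2) ✓
  (0,8) → (φ(0),φ(8)) = (6,7) ∈ E(G2) ✓
  (0,10) → (φ(0),φ(10)) = (5,6) ∈ E(G2) ✓
  (1,2) → (φ(1),φ(2)) = (3,8) ∈ E(G2) ✓
  (1,6) → (φ(1),φ(6)) = (4,8) ∈ E(G2) ✓
  (1,9) → (φ(1),φ(9)) = (2,8) ∈ E(G2) ✓
  (1,10) → (φ(1),φ(10)) = (5,8) ∈ E(G2) ✓
  (2,3) → (φ(2),φ(3)) = (0,3) ∈ E(G2) ✓
  (2,4) → (φ(2),φ(4)) = (3,9) ∈ E(G2) ✓
  (2,5) → (φ(2),φ(5)) = (1,3) ∈ E(G2) ✓
  (2,6) → (φ(2),φ(6)) = (3,4) ∈ E(G2) ✓
  (2,7) → (φ(2),φ(7)) = (3,10) ∈ E(G2) ✓
  (2,8) → (φ(2),φ(8)) = (3,7) ∈ E(G2) ✓
  (3,5) → (φ(3),φ(5)) = (0,1) ∈ E(G2) ✓
  (3,6) → (φ(3),φ(6)) = (0,4) ∈ E(G2) ✓
  (3,7) → (φ(3),φ(7)) = (0,10) ∈ E(G2) ✓
  (3,8) → (φ(3),φ(8)) = (0,7) ∈ E(G2) ✓
  (4,5) → (φ(4),φ(5)) = (1,9) ∈ E(G2) ✓
  (4,10) → (φ(4),φ(10)) = (5,9) ∈ E(G2) ✓
  (5,6) → (φ(5),φ(6)) = (1,4) ∈ E(G2) ✓
  (5,8) → (φ(5),φ(8)) = (1,7) ∈ E(G2) ✓
  (6,8) → (φ(6),φ(8)) = (4,7) ∈ E(G2) ✓
  (6,10) → (φ(6),φ(10)) = (4,5) ∈ E(G2) ✓
  (8,9) → (φ(8),φ(9)) = (2,7) ∈ E(G2) ✓
  (8,10) → (φ(8),φ(10)) = (5,7) ∈ E(G2) ✓
All 27 edges of G1 map to edges of G2, and |E(G1)| = |E(G2)| = 27, so φ is a bijection on edges as well as vertices. Hence G1 ≅ G2.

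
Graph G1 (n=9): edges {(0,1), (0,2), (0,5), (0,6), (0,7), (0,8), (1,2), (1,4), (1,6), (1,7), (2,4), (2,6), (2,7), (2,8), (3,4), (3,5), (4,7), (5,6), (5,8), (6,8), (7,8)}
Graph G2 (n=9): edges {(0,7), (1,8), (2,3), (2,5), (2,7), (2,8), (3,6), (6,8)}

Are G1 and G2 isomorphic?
No, not isomorphic

The graphs are NOT isomorphic.

Connected components of G1: 1 component(s) with vertex sets [[0, 1, 2, 3, 4, 5, 6, 7, 8]], sizes [9].
Connected components of G2: 2 component(s) with vertex sets [[4], [0, 1, 2, 3, 5, 6, 7, 8]], sizes [1, 8].
The number of connected components (and the multiset of component sizes) is an isomorphism invariant — an isomorphism maps each component of G1 bijectively onto a component of G2. Since G1 has 1 component(s) and G2 has 2, they cannot be isomorphic.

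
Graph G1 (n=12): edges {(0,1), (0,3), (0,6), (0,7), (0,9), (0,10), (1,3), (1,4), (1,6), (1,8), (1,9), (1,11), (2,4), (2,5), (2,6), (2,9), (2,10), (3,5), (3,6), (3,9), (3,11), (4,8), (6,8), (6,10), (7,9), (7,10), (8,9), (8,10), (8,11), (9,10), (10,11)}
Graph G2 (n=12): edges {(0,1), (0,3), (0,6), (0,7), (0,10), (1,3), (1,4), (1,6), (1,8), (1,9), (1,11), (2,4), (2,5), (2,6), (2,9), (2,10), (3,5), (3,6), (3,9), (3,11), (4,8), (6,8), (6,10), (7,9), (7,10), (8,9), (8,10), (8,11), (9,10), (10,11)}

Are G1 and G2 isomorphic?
No, not isomorphic

The graphs are NOT isomorphic.

Counting edges: G1 has 31 edge(s); G2 has 30 edge(s).
Edge count is an isomorphism invariant (a bijection on vertices induces a bijection on edges), so differing edge counts rule out isomorphism.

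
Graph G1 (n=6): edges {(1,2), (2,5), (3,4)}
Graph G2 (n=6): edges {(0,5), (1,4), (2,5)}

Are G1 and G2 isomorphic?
Yes, isomorphic

The graphs are isomorphic.
One valid mapping φ: V(G1) → V(G2): 0→3, 1→0, 2→5, 3→4, 4→1, 5→2

Verify φ preserves adjacency — for each edge of G1, its image is an edge of G2:
  (1,2) → (φ(1),φ(2)) = (0,5) ∈ E(G2) ✓
  (2,5) → (φ(2),φ(5)) = (2,5) ∈ E(G2) ✓
  (3,4) → (φ(3),φ(4)) = (1,4) ∈ E(G2) ✓
All 3 edges of G1 map to edges of G2, and |E(G1)| = |E(G2)| = 3, so φ is a bijection on edges as well as vertices. Hence G1 ≅ G2.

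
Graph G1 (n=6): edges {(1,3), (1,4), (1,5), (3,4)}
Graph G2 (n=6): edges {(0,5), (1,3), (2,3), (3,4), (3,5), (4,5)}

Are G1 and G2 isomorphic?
No, not isomorphic

The graphs are NOT isomorphic.

Connected components of G1: 3 component(s) with vertex sets [[0], [2], [1, 3, 4, 5]], sizes [1, 1, 4].
Connected components of G2: 1 component(s) with vertex sets [[0, 1, 2, 3, 4, 5]], sizes [6].
The number of connected components (and the multiset of component sizes) is an isomorphism invariant — an isomorphism maps each component of G1 bijectively onto a component of G2. Since G1 has 3 component(s) and G2 has 1, they cannot be isomorphic.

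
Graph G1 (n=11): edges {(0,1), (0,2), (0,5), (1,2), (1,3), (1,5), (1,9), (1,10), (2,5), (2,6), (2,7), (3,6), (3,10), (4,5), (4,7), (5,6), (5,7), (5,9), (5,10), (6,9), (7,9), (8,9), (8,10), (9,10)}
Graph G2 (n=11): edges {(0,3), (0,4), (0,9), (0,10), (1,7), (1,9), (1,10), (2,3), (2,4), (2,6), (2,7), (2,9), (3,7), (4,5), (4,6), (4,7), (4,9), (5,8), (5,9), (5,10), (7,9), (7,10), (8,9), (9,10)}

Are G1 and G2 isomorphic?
Yes, isomorphic

The graphs are isomorphic.
One valid mapping φ: V(G1) → V(G2): 0→1, 1→7, 2→10, 3→3, 4→8, 5→9, 6→0, 7→5, 8→6, 9→4, 10→2

Verify φ preserves adjacency — for each edge of G1, its image is an edge of G2:
  (0,1) → (φ(0),φ(1)) = (1,7) ∈ E(G2) ✓
  (0,2) → (φ(0),φ(2)) = (1,10) ∈ E(G2) ✓
  (0,5) → (φ(0),φ(5)) = (1,9) ∈ E(G2) ✓
  (1,2) → (φ(1),φ(2)) = (7,10) ∈ E(G2) ✓
  (1,3) → (φ(1),φ(3)) = (3,7) ∈ E(G2) ✓
  (1,5) → (φ(1),φ(5)) = (7,9) ∈ E(G2) ✓
  (1,9) → (φ(1),φ(9)) = (4,7) ∈ E(G2) ✓
  (1,10) → (φ(1),φ(10)) = (2,7) ∈ E(G2) ✓
  (2,5) → (φ(2),φ(5)) = (9,10) ∈ E(G2) ✓
  (2,6) → (φ(2),φ(6)) = (0,10) ∈ E(G2) ✓
  (2,7) → (φ(2),φ(7)) = (5,10) ∈ E(G2) ✓
  (3,6) → (φ(3),φ(6)) = (0,3) ∈ E(G2) ✓
  (3,10) → (φ(3),φ(10)) = (2,3) ∈ E(G2) ✓
  (4,5) → (φ(4),φ(5)) = (8,9) ∈ E(G2) ✓
  (4,7) → (φ(4),φ(7)) = (5,8) ∈ E(G2) ✓
  (5,6) → (φ(5),φ(6)) = (0,9) ∈ E(G2) ✓
  (5,7) → (φ(5),φ(7)) = (5,9) ∈ E(G2) ✓
  (5,9) → (φ(5),φ(9)) = (4,9) ∈ E(G2) ✓
  (5,10) → (φ(5),φ(10)) = (2,9) ∈ E(G2) ✓
  (6,9) → (φ(6),φ(9)) = (0,4) ∈ E(G2) ✓
  (7,9) → (φ(7),φ(9)) = (4,5) ∈ E(G2) ✓
  (8,9) → (φ(8),φ(9)) = (4,6) ∈ E(G2) ✓
  (8,10) → (φ(8),φ(10)) = (2,6) ∈ E(G2) ✓
  (9,10) → (φ(9),φ(10)) = (2,4) ∈ E(G2) ✓
All 24 edges of G1 map to edges of G2, and |E(G1)| = |E(G2)| = 24, so φ is a bijection on edges as well as vertices. Hence G1 ≅ G2.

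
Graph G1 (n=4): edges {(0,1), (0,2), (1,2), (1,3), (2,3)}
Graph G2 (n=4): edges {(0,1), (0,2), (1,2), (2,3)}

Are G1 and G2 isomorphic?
No, not isomorphic

The graphs are NOT isomorphic.

Counting edges: G1 has 5 edge(s); G2 has 4 edge(s).
Edge count is an isomorphism invariant (a bijection on vertices induces a bijection on edges), so differing edge counts rule out isomorphism.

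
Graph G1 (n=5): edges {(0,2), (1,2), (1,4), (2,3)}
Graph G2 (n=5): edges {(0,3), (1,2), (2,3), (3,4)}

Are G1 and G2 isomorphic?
Yes, isomorphic

The graphs are isomorphic.
One valid mapping φ: V(G1) → V(G2): 0→4, 1→2, 2→3, 3→0, 4→1

Verify φ preserves adjacency — for each edge of G1, its image is an edge of G2:
  (0,2) → (φ(0),φ(2)) = (3,4) ∈ E(G2) ✓
  (1,2) → (φ(1),φ(2)) = (2,3) ∈ E(G2) ✓
  (1,4) → (φ(1),φ(4)) = (1,2) ∈ E(G2) ✓
  (2,3) → (φ(2),φ(3)) = (0,3) ∈ E(G2) ✓
All 4 edges of G1 map to edges of G2, and |E(G1)| = |E(G2)| = 4, so φ is a bijection on edges as well as vertices. Hence G1 ≅ G2.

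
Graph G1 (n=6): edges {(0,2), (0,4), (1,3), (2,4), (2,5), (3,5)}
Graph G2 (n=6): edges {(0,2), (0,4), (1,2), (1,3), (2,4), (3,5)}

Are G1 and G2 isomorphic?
Yes, isomorphic

The graphs are isomorphic.
One valid mapping φ: V(G1) → V(G2): 0→4, 1→5, 2→2, 3→3, 4→0, 5→1

Verify φ preserves adjacency — for each edge of G1, its image is an edge of G2:
  (0,2) → (φ(0),φ(2)) = (2,4) ∈ E(G2) ✓
  (0,4) → (φ(0),φ(4)) = (0,4) ∈ E(G2) ✓
  (1,3) → (φ(1),φ(3)) = (3,5) ∈ E(G2) ✓
  (2,4) → (φ(2),φ(4)) = (0,2) ∈ E(G2) ✓
  (2,5) → (φ(2),φ(5)) = (1,2) ∈ E(G2) ✓
  (3,5) → (φ(3),φ(5)) = (1,3) ∈ E(G2) ✓
All 6 edges of G1 map to edges of G2, and |E(G1)| = |E(G2)| = 6, so φ is a bijection on edges as well as vertices. Hence G1 ≅ G2.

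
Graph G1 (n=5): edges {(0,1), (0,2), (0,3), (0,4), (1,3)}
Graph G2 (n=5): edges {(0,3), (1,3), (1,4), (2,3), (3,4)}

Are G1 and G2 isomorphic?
Yes, isomorphic

The graphs are isomorphic.
One valid mapping φ: V(G1) → V(G2): 0→3, 1→4, 2→2, 3→1, 4→0

Verify φ preserves adjacency — for each edge of G1, its image is an edge of G2:
  (0,1) → (φ(0),φ(1)) = (3,4) ∈ E(G2) ✓
  (0,2) → (φ(0),φ(2)) = (2,3) ∈ E(G2) ✓
  (0,3) → (φ(0),φ(3)) = (1,3) ∈ E(G2) ✓
  (0,4) → (φ(0),φ(4)) = (0,3) ∈ E(G2) ✓
  (1,3) → (φ(1),φ(3)) = (1,4) ∈ E(G2) ✓
All 5 edges of G1 map to edges of G2, and |E(G1)| = |E(G2)| = 5, so φ is a bijection on edges as well as vertices. Hence G1 ≅ G2.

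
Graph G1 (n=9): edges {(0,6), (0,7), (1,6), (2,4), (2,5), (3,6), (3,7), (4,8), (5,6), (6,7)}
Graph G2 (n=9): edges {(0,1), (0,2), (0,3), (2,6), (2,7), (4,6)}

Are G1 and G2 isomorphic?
No, not isomorphic

The graphs are NOT isomorphic.

Connected components of G1: 1 component(s) with vertex sets [[0, 1, 2, 3, 4, 5, 6, 7, 8]], sizes [9].
Connected components of G2: 3 component(s) with vertex sets [[5], [8], [0, 1, 2, 3, 4, 6, 7]], sizes [1, 1, 7].
The number of connected components (and the multiset of component sizes) is an isomorphism invariant — an isomorphism maps each component of G1 bijectively onto a component of G2. Since G1 has 1 component(s) and G2 has 3, they cannot be isomorphic.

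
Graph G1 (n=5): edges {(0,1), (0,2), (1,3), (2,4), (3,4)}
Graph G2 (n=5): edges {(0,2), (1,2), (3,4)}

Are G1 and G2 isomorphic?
No, not isomorphic

The graphs are NOT isomorphic.

Connected components of G1: 1 component(s) with vertex sets [[0, 1, 2, 3, 4]], sizes [5].
Connected components of G2: 2 component(s) with vertex sets [[3, 4], [0, 1, 2]], sizes [2, 3].
The number of connected components (and the multiset of component sizes) is an isomorphism invariant — an isomorphism maps each component of G1 bijectively onto a component of G2. Since G1 has 1 component(s) and G2 has 2, they cannot be isomorphic.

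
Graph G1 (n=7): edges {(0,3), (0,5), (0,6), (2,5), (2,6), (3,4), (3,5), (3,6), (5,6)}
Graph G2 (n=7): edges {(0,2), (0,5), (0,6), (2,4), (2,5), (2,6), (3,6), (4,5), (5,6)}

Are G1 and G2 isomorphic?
Yes, isomorphic

The graphs are isomorphic.
One valid mapping φ: V(G1) → V(G2): 0→0, 1→1, 2→4, 3→6, 4→3, 5→2, 6→5

Verify φ preserves adjacency — for each edge of G1, its image is an edge of G2:
  (0,3) → (φ(0),φ(3)) = (0,6) ∈ E(G2) ✓
  (0,5) → (φ(0),φ(5)) = (0,2) ∈ E(G2) ✓
  (0,6) → (φ(0),φ(6)) = (0,5) ∈ E(G2) ✓
  (2,5) → (φ(2),φ(5)) = (2,4) ∈ E(G2) ✓
  (2,6) → (φ(2),φ(6)) = (4,5) ∈ E(G2) ✓
  (3,4) → (φ(3),φ(4)) = (3,6) ∈ E(G2) ✓
  (3,5) → (φ(3),φ(5)) = (2,6) ∈ E(G2) ✓
  (3,6) → (φ(3),φ(6)) = (5,6) ∈ E(G2) ✓
  (5,6) → (φ(5),φ(6)) = (2,5) ∈ E(G2) ✓
All 9 edges of G1 map to edges of G2, and |E(G1)| = |E(G2)| = 9, so φ is a bijection on edges as well as vertices. Hence G1 ≅ G2.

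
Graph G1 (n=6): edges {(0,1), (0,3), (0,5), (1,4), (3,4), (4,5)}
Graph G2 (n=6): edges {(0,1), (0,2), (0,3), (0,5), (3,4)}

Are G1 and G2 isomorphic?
No, not isomorphic

The graphs are NOT isomorphic.

Degrees in G1: deg(0)=3, deg(1)=2, deg(2)=0, deg(3)=2, deg(4)=3, deg(5)=2.
Sorted degree sequence of G1: [3, 3, 2, 2, 2, 0].
Degrees in G2: deg(0)=4, deg(1)=1, deg(2)=1, deg(3)=2, deg(4)=1, deg(5)=1.
Sorted degree sequence of G2: [4, 2, 1, 1, 1, 1].
The (sorted) degree sequence is an isomorphism invariant, so since G1 and G2 have different degree sequences they cannot be isomorphic.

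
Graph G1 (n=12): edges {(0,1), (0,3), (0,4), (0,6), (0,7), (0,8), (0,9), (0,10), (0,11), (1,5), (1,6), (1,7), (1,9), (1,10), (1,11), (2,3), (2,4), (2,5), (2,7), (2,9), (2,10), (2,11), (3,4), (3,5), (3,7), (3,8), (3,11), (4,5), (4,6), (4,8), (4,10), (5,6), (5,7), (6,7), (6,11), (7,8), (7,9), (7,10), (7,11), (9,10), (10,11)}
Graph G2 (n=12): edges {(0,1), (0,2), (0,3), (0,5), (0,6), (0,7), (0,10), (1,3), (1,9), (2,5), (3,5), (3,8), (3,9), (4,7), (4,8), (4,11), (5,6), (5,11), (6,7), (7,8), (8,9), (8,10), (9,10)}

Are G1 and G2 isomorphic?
No, not isomorphic

The graphs are NOT isomorphic.

Degrees in G1: deg(0)=9, deg(1)=7, deg(2)=7, deg(3)=7, deg(4)=7, deg(5)=6, deg(6)=6, deg(7)=10, deg(8)=4, deg(9)=5, deg(10)=7, deg(11)=7.
Sorted degree sequence of G1: [10, 9, 7, 7, 7, 7, 7, 7, 6, 6, 5, 4].
Degrees in G2: deg(0)=7, deg(1)=3, deg(2)=2, deg(3)=5, deg(4)=3, deg(5)=5, deg(6)=3, deg(7)=4, deg(8)=5, deg(9)=4, deg(10)=3, deg(11)=2.
Sorted degree sequence of G2: [7, 5, 5, 5, 4, 4, 3, 3, 3, 3, 2, 2].
The (sorted) degree sequence is an isomorphism invariant, so since G1 and G2 have different degree sequences they cannot be isomorphic.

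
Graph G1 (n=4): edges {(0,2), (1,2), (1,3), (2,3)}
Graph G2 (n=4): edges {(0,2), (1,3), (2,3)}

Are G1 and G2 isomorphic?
No, not isomorphic

The graphs are NOT isomorphic.

Counting triangles (3-cliques): G1 has 1, G2 has 0.
Triangle count is an isomorphism invariant, so differing triangle counts rule out isomorphism.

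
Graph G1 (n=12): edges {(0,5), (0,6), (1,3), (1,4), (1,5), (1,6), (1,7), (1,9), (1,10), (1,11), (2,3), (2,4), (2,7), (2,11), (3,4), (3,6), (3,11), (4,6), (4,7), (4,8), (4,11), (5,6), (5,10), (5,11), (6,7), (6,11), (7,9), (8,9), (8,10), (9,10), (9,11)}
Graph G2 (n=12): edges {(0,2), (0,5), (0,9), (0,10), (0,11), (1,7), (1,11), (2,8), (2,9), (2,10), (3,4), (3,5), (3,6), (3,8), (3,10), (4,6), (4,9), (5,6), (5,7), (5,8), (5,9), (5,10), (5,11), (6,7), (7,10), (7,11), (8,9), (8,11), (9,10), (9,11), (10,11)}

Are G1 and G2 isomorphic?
Yes, isomorphic

The graphs are isomorphic.
One valid mapping φ: V(G1) → V(G2): 0→1, 1→5, 2→2, 3→0, 4→9, 5→7, 6→11, 7→8, 8→4, 9→3, 10→6, 11→10

Verify φ preserves adjacency — for each edge of G1, its image is an edge of G2:
  (0,5) → (φ(0),φ(5)) = (1,7) ∈ E(G2) ✓
  (0,6) → (φ(0),φ(6)) = (1,11) ∈ E(G2) ✓
  (1,3) → (φ(1),φ(3)) = (0,5) ∈ E(G2) ✓
  (1,4) → (φ(1),φ(4)) = (5,9) ∈ E(G2) ✓
  (1,5) → (φ(1),φ(5)) = (5,7) ∈ E(G2) ✓
  (1,6) → (φ(1),φ(6)) = (5,11) ∈ E(G2) ✓
  (1,7) → (φ(1),φ(7)) = (5,8) ∈ E(G2) ✓
  (1,9) → (φ(1),φ(9)) = (3,5) ∈ E(G2) ✓
  (1,10) → (φ(1),φ(10)) = (5,6) ∈ E(G2) ✓
  (1,11) → (φ(1),φ(11)) = (5,10) ∈ E(G2) ✓
  (2,3) → (φ(2),φ(3)) = (0,2) ∈ E(G2) ✓
  (2,4) → (φ(2),φ(4)) = (2,9) ∈ E(G2) ✓
  (2,7) → (φ(2),φ(7)) = (2,8) ∈ E(G2) ✓
  (2,11) → (φ(2),φ(11)) = (2,10) ∈ E(G2) ✓
  (3,4) → (φ(3),φ(4)) = (0,9) ∈ E(G2) ✓
  (3,6) → (φ(3),φ(6)) = (0,11) ∈ E(G2) ✓
  (3,11) → (φ(3),φ(11)) = (0,10) ∈ E(G2) ✓
  (4,6) → (φ(4),φ(6)) = (9,11) ∈ E(G2) ✓
  (4,7) → (φ(4),φ(7)) = (8,9) ∈ E(G2) ✓
  (4,8) → (φ(4),φ(8)) = (4,9) ∈ E(G2) ✓
  (4,11) → (φ(4),φ(11)) = (9,10) ∈ E(G2) ✓
  (5,6) → (φ(5),φ(6)) = (7,11) ∈ E(G2) ✓
  (5,10) → (φ(5),φ(10)) = (6,7) ∈ E(G2) ✓
  (5,11) → (φ(5),φ(11)) = (7,10) ∈ E(G2) ✓
  (6,7) → (φ(6),φ(7)) = (8,11) ∈ E(G2) ✓
  (6,11) → (φ(6),φ(11)) = (10,11) ∈ E(G2) ✓
  (7,9) → (φ(7),φ(9)) = (3,8) ∈ E(G2) ✓
  (8,9) → (φ(8),φ(9)) = (3,4) ∈ E(G2) ✓
  (8,10) → (φ(8),φ(10)) = (4,6) ∈ E(G2) ✓
  (9,10) → (φ(9),φ(10)) = (3,6) ∈ E(G2) ✓
  (9,11) → (φ(9),φ(11)) = (3,10) ∈ E(G2) ✓
All 31 edges of G1 map to edges of G2, and |E(G1)| = |E(G2)| = 31, so φ is a bijection on edges as well as vertices. Hence G1 ≅ G2.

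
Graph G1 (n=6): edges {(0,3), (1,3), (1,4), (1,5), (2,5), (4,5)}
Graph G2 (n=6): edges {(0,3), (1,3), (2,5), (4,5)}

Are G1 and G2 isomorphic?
No, not isomorphic

The graphs are NOT isomorphic.

Counting edges: G1 has 6 edge(s); G2 has 4 edge(s).
Edge count is an isomorphism invariant (a bijection on vertices induces a bijection on edges), so differing edge counts rule out isomorphism.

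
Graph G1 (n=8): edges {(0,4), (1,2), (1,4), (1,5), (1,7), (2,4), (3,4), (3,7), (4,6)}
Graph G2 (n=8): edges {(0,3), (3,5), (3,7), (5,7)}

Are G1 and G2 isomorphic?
No, not isomorphic

The graphs are NOT isomorphic.

Connected components of G1: 1 component(s) with vertex sets [[0, 1, 2, 3, 4, 5, 6, 7]], sizes [8].
Connected components of G2: 5 component(s) with vertex sets [[1], [2], [4], [6], [0, 3, 5, 7]], sizes [1, 1, 1, 1, 4].
The number of connected components (and the multiset of component sizes) is an isomorphism invariant — an isomorphism maps each component of G1 bijectively onto a component of G2. Since G1 has 1 component(s) and G2 has 5, they cannot be isomorphic.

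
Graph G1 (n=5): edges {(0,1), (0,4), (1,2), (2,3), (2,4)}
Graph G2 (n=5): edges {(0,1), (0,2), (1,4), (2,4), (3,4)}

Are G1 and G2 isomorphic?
Yes, isomorphic

The graphs are isomorphic.
One valid mapping φ: V(G1) → V(G2): 0→0, 1→1, 2→4, 3→3, 4→2

Verify φ preserves adjacency — for each edge of G1, its image is an edge of G2:
  (0,1) → (φ(0),φ(1)) = (0,1) ∈ E(G2) ✓
  (0,4) → (φ(0),φ(4)) = (0,2) ∈ E(G2) ✓
  (1,2) → (φ(1),φ(2)) = (1,4) ∈ E(G2) ✓
  (2,3) → (φ(2),φ(3)) = (3,4) ∈ E(G2) ✓
  (2,4) → (φ(2),φ(4)) = (2,4) ∈ E(G2) ✓
All 5 edges of G1 map to edges of G2, and |E(G1)| = |E(G2)| = 5, so φ is a bijection on edges as well as vertices. Hence G1 ≅ G2.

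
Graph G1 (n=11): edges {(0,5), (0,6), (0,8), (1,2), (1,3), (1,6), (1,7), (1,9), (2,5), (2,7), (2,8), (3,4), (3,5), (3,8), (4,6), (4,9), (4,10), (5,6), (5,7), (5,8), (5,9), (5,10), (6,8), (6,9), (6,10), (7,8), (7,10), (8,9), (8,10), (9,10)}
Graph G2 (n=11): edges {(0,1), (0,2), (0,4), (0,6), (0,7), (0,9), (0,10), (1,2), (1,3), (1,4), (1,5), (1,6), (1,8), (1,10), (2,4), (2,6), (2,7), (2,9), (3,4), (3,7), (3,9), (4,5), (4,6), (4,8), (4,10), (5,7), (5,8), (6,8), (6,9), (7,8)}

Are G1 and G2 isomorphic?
Yes, isomorphic

The graphs are isomorphic.
One valid mapping φ: V(G1) → V(G2): 0→10, 1→7, 2→5, 3→3, 4→9, 5→1, 6→0, 7→8, 8→4, 9→2, 10→6

Verify φ preserves adjacency — for each edge of G1, its image is an edge of G2:
  (0,5) → (φ(0),φ(5)) = (1,10) ∈ E(G2) ✓
  (0,6) → (φ(0),φ(6)) = (0,10) ∈ E(G2) ✓
  (0,8) → (φ(0),φ(8)) = (4,10) ∈ E(G2) ✓
  (1,2) → (φ(1),φ(2)) = (5,7) ∈ E(G2) ✓
  (1,3) → (φ(1),φ(3)) = (3,7) ∈ E(G2) ✓
  (1,6) → (φ(1),φ(6)) = (0,7) ∈ E(G2) ✓
  (1,7) → (φ(1),φ(7)) = (7,8) ∈ E(G2) ✓
  (1,9) → (φ(1),φ(9)) = (2,7) ∈ E(G2) ✓
  (2,5) → (φ(2),φ(5)) = (1,5) ∈ E(G2) ✓
  (2,7) → (φ(2),φ(7)) = (5,8) ∈ E(G2) ✓
  (2,8) → (φ(2),φ(8)) = (4,5) ∈ E(G2) ✓
  (3,4) → (φ(3),φ(4)) = (3,9) ∈ E(G2) ✓
  (3,5) → (φ(3),φ(5)) = (1,3) ∈ E(G2) ✓
  (3,8) → (φ(3),φ(8)) = (3,4) ∈ E(G2) ✓
  (4,6) → (φ(4),φ(6)) = (0,9) ∈ E(G2) ✓
  (4,9) → (φ(4),φ(9)) = (2,9) ∈ E(G2) ✓
  (4,10) → (φ(4),φ(10)) = (6,9) ∈ E(G2) ✓
  (5,6) → (φ(5),φ(6)) = (0,1) ∈ E(G2) ✓
  (5,7) → (φ(5),φ(7)) = (1,8) ∈ E(G2) ✓
  (5,8) → (φ(5),φ(8)) = (1,4) ∈ E(G2) ✓
  (5,9) → (φ(5),φ(9)) = (1,2) ∈ E(G2) ✓
  (5,10) → (φ(5),φ(10)) = (1,6) ∈ E(G2) ✓
  (6,8) → (φ(6),φ(8)) = (0,4) ∈ E(G2) ✓
  (6,9) → (φ(6),φ(9)) = (0,2) ∈ E(G2) ✓
  (6,10) → (φ(6),φ(10)) = (0,6) ∈ E(G2) ✓
  (7,8) → (φ(7),φ(8)) = (4,8) ∈ E(G2) ✓
  (7,10) → (φ(7),φ(10)) = (6,8) ∈ E(G2) ✓
  (8,9) → (φ(8),φ(9)) = (2,4) ∈ E(G2) ✓
  (8,10) → (φ(8),φ(10)) = (4,6) ∈ E(G2) ✓
  (9,10) → (φ(9),φ(10)) = (2,6) ∈ E(G2) ✓
All 30 edges of G1 map to edges of G2, and |E(G1)| = |E(G2)| = 30, so φ is a bijection on edges as well as vertices. Hence G1 ≅ G2.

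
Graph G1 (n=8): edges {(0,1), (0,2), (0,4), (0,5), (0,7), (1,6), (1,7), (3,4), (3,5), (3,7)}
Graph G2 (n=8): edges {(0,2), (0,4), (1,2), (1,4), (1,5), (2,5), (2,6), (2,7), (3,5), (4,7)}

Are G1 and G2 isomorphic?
Yes, isomorphic

The graphs are isomorphic.
One valid mapping φ: V(G1) → V(G2): 0→2, 1→5, 2→6, 3→4, 4→7, 5→0, 6→3, 7→1

Verify φ preserves adjacency — for each edge of G1, its image is an edge of G2:
  (0,1) → (φ(0),φ(1)) = (2,5) ∈ E(G2) ✓
  (0,2) → (φ(0),φ(2)) = (2,6) ∈ E(G2) ✓
  (0,4) → (φ(0),φ(4)) = (2,7) ∈ E(G2) ✓
  (0,5) → (φ(0),φ(5)) = (0,2) ∈ E(G2) ✓
  (0,7) → (φ(0),φ(7)) = (1,2) ∈ E(G2) ✓
  (1,6) → (φ(1),φ(6)) = (3,5) ∈ E(G2) ✓
  (1,7) → (φ(1),φ(7)) = (1,5) ∈ E(G2) ✓
  (3,4) → (φ(3),φ(4)) = (4,7) ∈ E(G2) ✓
  (3,5) → (φ(3),φ(5)) = (0,4) ∈ E(G2) ✓
  (3,7) → (φ(3),φ(7)) = (1,4) ∈ E(G2) ✓
All 10 edges of G1 map to edges of G2, and |E(G1)| = |E(G2)| = 10, so φ is a bijection on edges as well as vertices. Hence G1 ≅ G2.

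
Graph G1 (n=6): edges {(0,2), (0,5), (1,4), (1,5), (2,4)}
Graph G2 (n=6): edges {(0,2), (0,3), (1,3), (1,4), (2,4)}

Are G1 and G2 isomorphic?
Yes, isomorphic

The graphs are isomorphic.
One valid mapping φ: V(G1) → V(G2): 0→1, 1→2, 2→3, 3→5, 4→0, 5→4

Verify φ preserves adjacency — for each edge of G1, its image is an edge of G2:
  (0,2) → (φ(0),φ(2)) = (1,3) ∈ E(G2) ✓
  (0,5) → (φ(0),φ(5)) = (1,4) ∈ E(G2) ✓
  (1,4) → (φ(1),φ(4)) = (0,2) ∈ E(G2) ✓
  (1,5) → (φ(1),φ(5)) = (2,4) ∈ E(G2) ✓
  (2,4) → (φ(2),φ(4)) = (0,3) ∈ E(G2) ✓
All 5 edges of G1 map to edges of G2, and |E(G1)| = |E(G2)| = 5, so φ is a bijection on edges as well as vertices. Hence G1 ≅ G2.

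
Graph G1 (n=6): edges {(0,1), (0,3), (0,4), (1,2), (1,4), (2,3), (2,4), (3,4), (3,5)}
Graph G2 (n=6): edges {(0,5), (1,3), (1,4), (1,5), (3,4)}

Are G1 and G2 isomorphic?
No, not isomorphic

The graphs are NOT isomorphic.

Degrees in G1: deg(0)=3, deg(1)=3, deg(2)=3, deg(3)=4, deg(4)=4, deg(5)=1.
Sorted degree sequence of G1: [4, 4, 3, 3, 3, 1].
Degrees in G2: deg(0)=1, deg(1)=3, deg(2)=0, deg(3)=2, deg(4)=2, deg(5)=2.
Sorted degree sequence of G2: [3, 2, 2, 2, 1, 0].
The (sorted) degree sequence is an isomorphism invariant, so since G1 and G2 have different degree sequences they cannot be isomorphic.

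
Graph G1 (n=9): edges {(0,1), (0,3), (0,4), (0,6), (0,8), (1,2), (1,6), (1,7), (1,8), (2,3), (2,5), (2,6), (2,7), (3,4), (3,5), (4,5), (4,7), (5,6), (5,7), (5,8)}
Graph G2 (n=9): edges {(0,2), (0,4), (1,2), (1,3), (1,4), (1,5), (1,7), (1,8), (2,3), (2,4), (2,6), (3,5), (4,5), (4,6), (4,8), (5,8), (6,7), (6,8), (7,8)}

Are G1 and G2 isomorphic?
No, not isomorphic

The graphs are NOT isomorphic.

Counting triangles (3-cliques): G1 has 10, G2 has 12.
Triangle count is an isomorphism invariant, so differing triangle counts rule out isomorphism.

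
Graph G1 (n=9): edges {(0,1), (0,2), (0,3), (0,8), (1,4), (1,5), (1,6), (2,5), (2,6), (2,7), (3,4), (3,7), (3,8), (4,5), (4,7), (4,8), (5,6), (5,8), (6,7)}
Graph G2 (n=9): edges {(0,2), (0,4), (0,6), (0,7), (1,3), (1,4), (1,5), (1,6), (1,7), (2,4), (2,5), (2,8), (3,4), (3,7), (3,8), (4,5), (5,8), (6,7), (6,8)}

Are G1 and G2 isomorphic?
Yes, isomorphic

The graphs are isomorphic.
One valid mapping φ: V(G1) → V(G2): 0→8, 1→3, 2→6, 3→2, 4→4, 5→1, 6→7, 7→0, 8→5

Verify φ preserves adjacency — for each edge of G1, its image is an edge of G2:
  (0,1) → (φ(0),φ(1)) = (3,8) ∈ E(G2) ✓
  (0,2) → (φ(0),φ(2)) = (6,8) ∈ E(G2) ✓
  (0,3) → (φ(0),φ(3)) = (2,8) ∈ E(G2) ✓
  (0,8) → (φ(0),φ(8)) = (5,8) ∈ E(G2) ✓
  (1,4) → (φ(1),φ(4)) = (3,4) ∈ E(G2) ✓
  (1,5) → (φ(1),φ(5)) = (1,3) ∈ E(G2) ✓
  (1,6) → (φ(1),φ(6)) = (3,7) ∈ E(G2) ✓
  (2,5) → (φ(2),φ(5)) = (1,6) ∈ E(G2) ✓
  (2,6) → (φ(2),φ(6)) = (6,7) ∈ E(G2) ✓
  (2,7) → (φ(2),φ(7)) = (0,6) ∈ E(G2) ✓
  (3,4) → (φ(3),φ(4)) = (2,4) ∈ E(G2) ✓
  (3,7) → (φ(3),φ(7)) = (0,2) ∈ E(G2) ✓
  (3,8) → (φ(3),φ(8)) = (2,5) ∈ E(G2) ✓
  (4,5) → (φ(4),φ(5)) = (1,4) ∈ E(G2) ✓
  (4,7) → (φ(4),φ(7)) = (0,4) ∈ E(G2) ✓
  (4,8) → (φ(4),φ(8)) = (4,5) ∈ E(G2) ✓
  (5,6) → (φ(5),φ(6)) = (1,7) ∈ E(G2) ✓
  (5,8) → (φ(5),φ(8)) = (1,5) ∈ E(G2) ✓
  (6,7) → (φ(6),φ(7)) = (0,7) ∈ E(G2) ✓
All 19 edges of G1 map to edges of G2, and |E(G1)| = |E(G2)| = 19, so φ is a bijection on edges as well as vertices. Hence G1 ≅ G2.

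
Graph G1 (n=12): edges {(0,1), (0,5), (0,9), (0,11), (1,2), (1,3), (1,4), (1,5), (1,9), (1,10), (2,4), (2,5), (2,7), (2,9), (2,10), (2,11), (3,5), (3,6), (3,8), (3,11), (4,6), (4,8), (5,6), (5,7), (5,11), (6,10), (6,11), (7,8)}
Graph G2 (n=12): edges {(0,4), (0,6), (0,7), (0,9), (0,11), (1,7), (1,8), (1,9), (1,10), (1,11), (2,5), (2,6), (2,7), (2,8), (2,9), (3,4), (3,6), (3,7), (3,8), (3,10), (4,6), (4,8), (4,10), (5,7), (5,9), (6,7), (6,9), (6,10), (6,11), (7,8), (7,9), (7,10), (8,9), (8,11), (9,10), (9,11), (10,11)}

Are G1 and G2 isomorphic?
No, not isomorphic

The graphs are NOT isomorphic.

Counting triangles (3-cliques): G1 has 14, G2 has 39.
Triangle count is an isomorphism invariant, so differing triangle counts rule out isomorphism.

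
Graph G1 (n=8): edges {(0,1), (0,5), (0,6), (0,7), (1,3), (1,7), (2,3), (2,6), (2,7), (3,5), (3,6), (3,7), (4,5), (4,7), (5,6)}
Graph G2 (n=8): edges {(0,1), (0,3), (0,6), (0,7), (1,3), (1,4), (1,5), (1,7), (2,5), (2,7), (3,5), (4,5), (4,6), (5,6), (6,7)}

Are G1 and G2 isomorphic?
Yes, isomorphic

The graphs are isomorphic.
One valid mapping φ: V(G1) → V(G2): 0→6, 1→4, 2→3, 3→1, 4→2, 5→7, 6→0, 7→5

Verify φ preserves adjacency — for each edge of G1, its image is an edge of G2:
  (0,1) → (φ(0),φ(1)) = (4,6) ∈ E(G2) ✓
  (0,5) → (φ(0),φ(5)) = (6,7) ∈ E(G2) ✓
  (0,6) → (φ(0),φ(6)) = (0,6) ∈ E(G2) ✓
  (0,7) → (φ(0),φ(7)) = (5,6) ∈ E(G2) ✓
  (1,3) → (φ(1),φ(3)) = (1,4) ∈ E(G2) ✓
  (1,7) → (φ(1),φ(7)) = (4,5) ∈ E(G2) ✓
  (2,3) → (φ(2),φ(3)) = (1,3) ∈ E(G2) ✓
  (2,6) → (φ(2),φ(6)) = (0,3) ∈ E(G2) ✓
  (2,7) → (φ(2),φ(7)) = (3,5) ∈ E(G2) ✓
  (3,5) → (φ(3),φ(5)) = (1,7) ∈ E(G2) ✓
  (3,6) → (φ(3),φ(6)) = (0,1) ∈ E(G2) ✓
  (3,7) → (φ(3),φ(7)) = (1,5) ∈ E(G2) ✓
  (4,5) → (φ(4),φ(5)) = (2,7) ∈ E(G2) ✓
  (4,7) → (φ(4),φ(7)) = (2,5) ∈ E(G2) ✓
  (5,6) → (φ(5),φ(6)) = (0,7) ∈ E(G2) ✓
All 15 edges of G1 map to edges of G2, and |E(G1)| = |E(G2)| = 15, so φ is a bijection on edges as well as vertices. Hence G1 ≅ G2.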